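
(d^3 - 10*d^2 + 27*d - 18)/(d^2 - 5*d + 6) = (d^2 - 7*d + 6)/(d - 2)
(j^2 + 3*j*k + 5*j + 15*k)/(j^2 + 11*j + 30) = (j + 3*k)/(j + 6)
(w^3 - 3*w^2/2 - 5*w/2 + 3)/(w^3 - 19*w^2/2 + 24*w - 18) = (2*w^2 + w - 3)/(2*w^2 - 15*w + 18)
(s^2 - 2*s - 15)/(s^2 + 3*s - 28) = (s^2 - 2*s - 15)/(s^2 + 3*s - 28)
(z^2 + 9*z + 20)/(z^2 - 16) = (z + 5)/(z - 4)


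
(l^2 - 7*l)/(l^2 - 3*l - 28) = l/(l + 4)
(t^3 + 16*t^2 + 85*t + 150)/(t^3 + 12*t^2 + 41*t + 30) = (t + 5)/(t + 1)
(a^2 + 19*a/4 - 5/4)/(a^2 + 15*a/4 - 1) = (a + 5)/(a + 4)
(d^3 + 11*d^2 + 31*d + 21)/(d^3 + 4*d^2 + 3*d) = (d + 7)/d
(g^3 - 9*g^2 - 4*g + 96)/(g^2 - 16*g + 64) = (g^2 - g - 12)/(g - 8)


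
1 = 1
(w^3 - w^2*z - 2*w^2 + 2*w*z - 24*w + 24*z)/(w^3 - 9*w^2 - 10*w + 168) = (w - z)/(w - 7)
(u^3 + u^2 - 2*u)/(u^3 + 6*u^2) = (u^2 + u - 2)/(u*(u + 6))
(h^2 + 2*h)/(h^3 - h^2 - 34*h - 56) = h/(h^2 - 3*h - 28)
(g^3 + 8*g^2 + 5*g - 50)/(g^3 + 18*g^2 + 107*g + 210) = (g^2 + 3*g - 10)/(g^2 + 13*g + 42)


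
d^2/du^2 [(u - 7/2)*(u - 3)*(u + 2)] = 6*u - 9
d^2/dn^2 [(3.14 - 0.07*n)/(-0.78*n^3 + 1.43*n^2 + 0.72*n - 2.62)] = (0.255528*n^5 - 23.39298*n^4 + 56.402606*n^3 - 29.661996*n^2 + 20.677332*n - 26.520104)/(0.474552*n^9 - 2.610036*n^8 + 3.470922*n^7 + 6.676345*n^6 - 20.738016*n^5 + 5.020626*n^4 + 31.87476*n^3 - 25.373652*n^2 - 14.827104*n + 17.984728)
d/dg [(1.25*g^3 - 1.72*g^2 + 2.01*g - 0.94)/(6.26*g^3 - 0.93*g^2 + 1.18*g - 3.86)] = (-3.5527136788005e-15*g^5 + 9.6047*g^4 - 22.2152*g^3 + 3.0179*g^2 + 11.53*g - 6.6494)/(39.1876*g^6 - 11.6436*g^5 + 15.6385*g^4 - 50.522*g^3 + 8.572*g^2 - 9.1096*g + 14.8996)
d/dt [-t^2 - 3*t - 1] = -2*t - 3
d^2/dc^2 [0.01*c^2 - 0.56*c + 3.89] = 0.0200000000000000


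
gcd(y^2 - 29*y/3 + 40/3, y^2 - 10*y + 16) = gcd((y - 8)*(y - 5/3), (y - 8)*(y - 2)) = y - 8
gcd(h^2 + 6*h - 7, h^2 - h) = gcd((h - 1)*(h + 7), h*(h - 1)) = h - 1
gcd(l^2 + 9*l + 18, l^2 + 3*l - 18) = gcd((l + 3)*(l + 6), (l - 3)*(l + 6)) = l + 6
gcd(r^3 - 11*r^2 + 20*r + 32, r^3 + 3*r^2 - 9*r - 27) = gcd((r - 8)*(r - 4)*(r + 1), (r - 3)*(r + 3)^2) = 1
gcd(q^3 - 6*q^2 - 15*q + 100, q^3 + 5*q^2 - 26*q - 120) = q^2 - q - 20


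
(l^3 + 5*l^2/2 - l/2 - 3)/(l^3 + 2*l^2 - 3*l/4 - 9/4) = 2*(l + 2)/(2*l + 3)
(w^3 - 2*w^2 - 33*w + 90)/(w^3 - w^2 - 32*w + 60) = (w - 3)/(w - 2)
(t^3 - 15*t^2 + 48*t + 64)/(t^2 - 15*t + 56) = (t^2 - 7*t - 8)/(t - 7)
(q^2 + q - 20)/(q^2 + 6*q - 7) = (q^2 + q - 20)/(q^2 + 6*q - 7)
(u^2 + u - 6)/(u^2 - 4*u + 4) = (u + 3)/(u - 2)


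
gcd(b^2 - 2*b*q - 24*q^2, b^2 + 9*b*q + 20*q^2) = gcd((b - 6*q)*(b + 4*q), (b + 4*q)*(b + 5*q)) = b + 4*q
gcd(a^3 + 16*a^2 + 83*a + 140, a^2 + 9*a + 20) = a^2 + 9*a + 20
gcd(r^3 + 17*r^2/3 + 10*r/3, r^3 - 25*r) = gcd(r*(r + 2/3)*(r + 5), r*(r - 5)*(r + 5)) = r^2 + 5*r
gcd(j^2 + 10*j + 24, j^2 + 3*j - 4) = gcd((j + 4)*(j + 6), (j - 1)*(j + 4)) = j + 4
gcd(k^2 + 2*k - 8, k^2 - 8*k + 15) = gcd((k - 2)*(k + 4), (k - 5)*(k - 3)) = 1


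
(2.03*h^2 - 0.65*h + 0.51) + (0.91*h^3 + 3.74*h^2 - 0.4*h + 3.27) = 0.91*h^3 + 5.77*h^2 - 1.05*h + 3.78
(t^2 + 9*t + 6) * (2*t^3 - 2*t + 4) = 2*t^5 + 18*t^4 + 10*t^3 - 14*t^2 + 24*t + 24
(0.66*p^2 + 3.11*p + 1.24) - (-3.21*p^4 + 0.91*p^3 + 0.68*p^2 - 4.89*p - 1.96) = 3.21*p^4 - 0.91*p^3 - 0.02*p^2 + 8.0*p + 3.2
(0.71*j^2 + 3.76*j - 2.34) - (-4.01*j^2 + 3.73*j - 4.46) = 4.72*j^2 + 0.0299999999999998*j + 2.12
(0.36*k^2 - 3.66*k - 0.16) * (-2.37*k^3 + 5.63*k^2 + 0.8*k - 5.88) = -0.8532*k^5 + 10.701*k^4 - 19.9386*k^3 - 5.9456*k^2 + 21.3928*k + 0.9408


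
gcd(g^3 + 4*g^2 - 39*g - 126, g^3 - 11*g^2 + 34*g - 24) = g - 6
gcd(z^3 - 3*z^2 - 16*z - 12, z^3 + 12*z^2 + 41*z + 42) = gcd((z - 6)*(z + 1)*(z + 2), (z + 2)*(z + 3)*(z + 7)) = z + 2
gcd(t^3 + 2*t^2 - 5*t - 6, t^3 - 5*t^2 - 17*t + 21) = t + 3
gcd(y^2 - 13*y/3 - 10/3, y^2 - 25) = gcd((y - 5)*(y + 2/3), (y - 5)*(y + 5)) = y - 5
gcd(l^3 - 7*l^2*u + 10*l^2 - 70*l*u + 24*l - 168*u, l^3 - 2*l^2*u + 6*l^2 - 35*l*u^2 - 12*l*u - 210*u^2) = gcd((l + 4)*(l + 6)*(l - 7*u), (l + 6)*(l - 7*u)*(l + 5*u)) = -l^2 + 7*l*u - 6*l + 42*u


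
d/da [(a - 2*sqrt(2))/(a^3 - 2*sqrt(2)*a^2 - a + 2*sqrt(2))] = -2*a/(a^4 - 2*a^2 + 1)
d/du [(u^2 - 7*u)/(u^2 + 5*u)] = 12/(u^2 + 10*u + 25)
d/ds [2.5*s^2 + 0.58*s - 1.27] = 5.0*s + 0.58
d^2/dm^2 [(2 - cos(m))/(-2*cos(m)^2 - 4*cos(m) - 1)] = (-36*sin(m)^4*cos(m) + 40*sin(m)^4 - 52*sin(m)^2 - 64*cos(m) + 9*cos(3*m) + 2*cos(5*m) - 52)/(-2*sin(m)^2 + 4*cos(m) + 3)^3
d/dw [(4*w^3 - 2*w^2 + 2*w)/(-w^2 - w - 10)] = 4*(-w^4 - 2*w^3 - 29*w^2 + 10*w - 5)/(w^4 + 2*w^3 + 21*w^2 + 20*w + 100)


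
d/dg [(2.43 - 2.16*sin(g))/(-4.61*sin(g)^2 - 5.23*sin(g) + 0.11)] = (-9.9576*sin(g)^2 + 22.4046*sin(g) + 12.4713)*cos(g)/(21.2521*sin(g)^4 + 48.2206*sin(g)^3 + 26.3387*sin(g)^2 - 1.1506*sin(g) + 0.0121)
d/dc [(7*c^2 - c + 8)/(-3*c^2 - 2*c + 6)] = (-17*c^2 + 132*c + 10)/(9*c^4 + 12*c^3 - 32*c^2 - 24*c + 36)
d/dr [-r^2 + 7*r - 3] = 7 - 2*r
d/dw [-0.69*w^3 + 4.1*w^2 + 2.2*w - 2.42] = -2.07*w^2 + 8.2*w + 2.2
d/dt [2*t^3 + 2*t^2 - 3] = 2*t*(3*t + 2)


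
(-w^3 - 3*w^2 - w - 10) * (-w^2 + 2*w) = w^5 + w^4 - 5*w^3 + 8*w^2 - 20*w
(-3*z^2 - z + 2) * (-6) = 18*z^2 + 6*z - 12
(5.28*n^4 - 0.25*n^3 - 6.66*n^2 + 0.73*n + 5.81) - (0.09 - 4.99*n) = 5.28*n^4 - 0.25*n^3 - 6.66*n^2 + 5.72*n + 5.72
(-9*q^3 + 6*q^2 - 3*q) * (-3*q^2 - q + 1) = 27*q^5 - 9*q^4 - 6*q^3 + 9*q^2 - 3*q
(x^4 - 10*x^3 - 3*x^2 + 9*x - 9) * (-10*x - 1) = -10*x^5 + 99*x^4 + 40*x^3 - 87*x^2 + 81*x + 9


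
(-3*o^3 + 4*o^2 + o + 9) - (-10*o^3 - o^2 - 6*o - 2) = 7*o^3 + 5*o^2 + 7*o + 11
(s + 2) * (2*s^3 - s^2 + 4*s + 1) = 2*s^4 + 3*s^3 + 2*s^2 + 9*s + 2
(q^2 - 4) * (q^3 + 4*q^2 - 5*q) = q^5 + 4*q^4 - 9*q^3 - 16*q^2 + 20*q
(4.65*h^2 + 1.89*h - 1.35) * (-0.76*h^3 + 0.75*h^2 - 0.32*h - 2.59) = -3.534*h^5 + 2.0511*h^4 + 0.9555*h^3 - 13.6608*h^2 - 4.4631*h + 3.4965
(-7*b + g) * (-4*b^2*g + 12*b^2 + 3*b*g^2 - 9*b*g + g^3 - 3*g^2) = 28*b^3*g - 84*b^3 - 25*b^2*g^2 + 75*b^2*g - 4*b*g^3 + 12*b*g^2 + g^4 - 3*g^3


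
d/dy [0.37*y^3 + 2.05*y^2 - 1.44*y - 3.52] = 1.11*y^2 + 4.1*y - 1.44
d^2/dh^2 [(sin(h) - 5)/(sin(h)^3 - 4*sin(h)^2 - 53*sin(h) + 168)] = (-4*sin(h)^7 + 57*sin(h)^6 - 442*sin(h)^5 + 2102*sin(h)^4 - 7954*sin(h)^3 + 17675*sin(h)^2 + 19008*sin(h) - 17002)/(sin(h)^3 - 4*sin(h)^2 - 53*sin(h) + 168)^3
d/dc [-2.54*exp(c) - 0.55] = -2.54*exp(c)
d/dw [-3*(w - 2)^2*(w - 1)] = 3*(4 - 3*w)*(w - 2)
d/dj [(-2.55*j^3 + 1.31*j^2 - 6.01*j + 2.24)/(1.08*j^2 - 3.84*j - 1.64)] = (-2.754*j^4 + 19.584*j^3 + 14.0064*j^2 - 9.1352*j + 18.458)/(1.1664*j^4 - 8.2944*j^3 + 11.2032*j^2 + 12.5952*j + 2.6896)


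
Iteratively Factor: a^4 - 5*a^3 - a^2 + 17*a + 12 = (a - 3)*(a^3 - 2*a^2 - 7*a - 4) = (a - 4)*(a - 3)*(a^2 + 2*a + 1) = (a - 4)*(a - 3)*(a + 1)*(a + 1)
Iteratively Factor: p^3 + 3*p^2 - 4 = (p + 2)*(p^2 + p - 2) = (p - 1)*(p + 2)*(p + 2)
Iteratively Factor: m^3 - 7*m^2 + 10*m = (m - 2)*(m^2 - 5*m) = (m - 5)*(m - 2)*(m)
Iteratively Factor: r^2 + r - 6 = (r + 3)*(r - 2)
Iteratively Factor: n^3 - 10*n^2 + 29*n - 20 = (n - 5)*(n^2 - 5*n + 4) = (n - 5)*(n - 1)*(n - 4)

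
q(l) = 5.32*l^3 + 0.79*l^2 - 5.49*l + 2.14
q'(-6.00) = 559.59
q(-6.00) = -1085.60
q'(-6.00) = 559.59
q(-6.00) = -1085.60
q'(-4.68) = 336.68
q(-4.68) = -500.18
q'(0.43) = -1.86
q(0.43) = 0.35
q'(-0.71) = 1.43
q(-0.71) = 4.53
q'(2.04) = 64.15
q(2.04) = 39.39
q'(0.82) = 6.54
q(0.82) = 1.10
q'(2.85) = 128.65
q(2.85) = 116.06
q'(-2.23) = 70.35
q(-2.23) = -40.69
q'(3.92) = 245.95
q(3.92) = 313.22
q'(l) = 15.96*l^2 + 1.58*l - 5.49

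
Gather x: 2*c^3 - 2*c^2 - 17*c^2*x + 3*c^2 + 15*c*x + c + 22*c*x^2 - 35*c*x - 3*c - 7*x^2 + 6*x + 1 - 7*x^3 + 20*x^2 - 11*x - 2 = 2*c^3 + c^2 - 2*c - 7*x^3 + x^2*(22*c + 13) + x*(-17*c^2 - 20*c - 5) - 1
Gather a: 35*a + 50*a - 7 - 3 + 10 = 85*a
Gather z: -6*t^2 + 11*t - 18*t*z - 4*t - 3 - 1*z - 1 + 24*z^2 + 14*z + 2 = -6*t^2 + 7*t + 24*z^2 + z*(13 - 18*t) - 2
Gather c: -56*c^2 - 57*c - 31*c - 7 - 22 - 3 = -56*c^2 - 88*c - 32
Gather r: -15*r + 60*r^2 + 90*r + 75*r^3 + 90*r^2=75*r^3 + 150*r^2 + 75*r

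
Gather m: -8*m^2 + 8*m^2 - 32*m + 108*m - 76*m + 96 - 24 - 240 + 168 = 0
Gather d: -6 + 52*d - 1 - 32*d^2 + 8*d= -32*d^2 + 60*d - 7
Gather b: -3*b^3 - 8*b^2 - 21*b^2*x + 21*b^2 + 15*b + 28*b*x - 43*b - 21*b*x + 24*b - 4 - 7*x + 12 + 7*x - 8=-3*b^3 + b^2*(13 - 21*x) + b*(7*x - 4)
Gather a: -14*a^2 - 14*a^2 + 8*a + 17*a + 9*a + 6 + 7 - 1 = -28*a^2 + 34*a + 12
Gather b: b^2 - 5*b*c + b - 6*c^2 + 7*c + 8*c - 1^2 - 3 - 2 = b^2 + b*(1 - 5*c) - 6*c^2 + 15*c - 6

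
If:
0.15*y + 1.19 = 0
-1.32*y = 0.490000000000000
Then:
No Solution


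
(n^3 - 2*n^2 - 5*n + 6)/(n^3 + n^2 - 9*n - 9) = (n^2 + n - 2)/(n^2 + 4*n + 3)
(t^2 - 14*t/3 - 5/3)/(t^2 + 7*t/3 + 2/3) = (t - 5)/(t + 2)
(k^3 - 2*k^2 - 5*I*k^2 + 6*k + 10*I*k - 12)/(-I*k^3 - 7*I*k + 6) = (I*k^2 + 2*k*(3 - I) - 12)/(k^2 - I*k + 6)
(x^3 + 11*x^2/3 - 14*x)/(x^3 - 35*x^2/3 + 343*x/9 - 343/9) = 3*x*(x + 6)/(3*x^2 - 28*x + 49)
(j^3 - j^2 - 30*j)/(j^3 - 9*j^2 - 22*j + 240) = j/(j - 8)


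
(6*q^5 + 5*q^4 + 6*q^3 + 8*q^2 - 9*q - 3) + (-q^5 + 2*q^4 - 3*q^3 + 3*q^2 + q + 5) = 5*q^5 + 7*q^4 + 3*q^3 + 11*q^2 - 8*q + 2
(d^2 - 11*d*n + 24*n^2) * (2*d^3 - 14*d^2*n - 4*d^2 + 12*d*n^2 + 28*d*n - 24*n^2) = 2*d^5 - 36*d^4*n - 4*d^4 + 214*d^3*n^2 + 72*d^3*n - 468*d^2*n^3 - 428*d^2*n^2 + 288*d*n^4 + 936*d*n^3 - 576*n^4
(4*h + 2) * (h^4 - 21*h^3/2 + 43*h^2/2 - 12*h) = 4*h^5 - 40*h^4 + 65*h^3 - 5*h^2 - 24*h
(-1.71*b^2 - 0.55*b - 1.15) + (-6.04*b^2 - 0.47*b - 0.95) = -7.75*b^2 - 1.02*b - 2.1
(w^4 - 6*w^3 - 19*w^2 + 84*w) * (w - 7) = w^5 - 13*w^4 + 23*w^3 + 217*w^2 - 588*w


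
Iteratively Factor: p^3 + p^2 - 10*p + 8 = (p - 2)*(p^2 + 3*p - 4) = (p - 2)*(p - 1)*(p + 4)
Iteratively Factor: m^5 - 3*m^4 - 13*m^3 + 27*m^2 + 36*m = (m + 1)*(m^4 - 4*m^3 - 9*m^2 + 36*m) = m*(m + 1)*(m^3 - 4*m^2 - 9*m + 36) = m*(m - 4)*(m + 1)*(m^2 - 9) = m*(m - 4)*(m - 3)*(m + 1)*(m + 3)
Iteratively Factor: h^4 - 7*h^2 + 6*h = (h + 3)*(h^3 - 3*h^2 + 2*h) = (h - 2)*(h + 3)*(h^2 - h) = h*(h - 2)*(h + 3)*(h - 1)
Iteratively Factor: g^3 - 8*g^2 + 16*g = (g - 4)*(g^2 - 4*g) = (g - 4)^2*(g)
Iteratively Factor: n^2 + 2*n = (n + 2)*(n)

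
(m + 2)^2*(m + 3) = m^3 + 7*m^2 + 16*m + 12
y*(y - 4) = y^2 - 4*y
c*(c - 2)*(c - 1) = c^3 - 3*c^2 + 2*c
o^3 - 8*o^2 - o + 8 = (o - 8)*(o - 1)*(o + 1)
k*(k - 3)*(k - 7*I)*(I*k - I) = I*k^4 + 7*k^3 - 4*I*k^3 - 28*k^2 + 3*I*k^2 + 21*k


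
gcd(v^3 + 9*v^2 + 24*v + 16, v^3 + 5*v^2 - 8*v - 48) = v^2 + 8*v + 16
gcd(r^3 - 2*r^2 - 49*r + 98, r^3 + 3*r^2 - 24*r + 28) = r^2 + 5*r - 14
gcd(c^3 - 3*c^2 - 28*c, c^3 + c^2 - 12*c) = c^2 + 4*c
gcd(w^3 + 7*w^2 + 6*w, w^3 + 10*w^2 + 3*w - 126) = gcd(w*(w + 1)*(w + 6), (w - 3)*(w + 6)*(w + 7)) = w + 6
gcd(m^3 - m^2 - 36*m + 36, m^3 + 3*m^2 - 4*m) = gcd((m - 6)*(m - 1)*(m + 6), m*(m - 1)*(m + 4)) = m - 1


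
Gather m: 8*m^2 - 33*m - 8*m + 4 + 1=8*m^2 - 41*m + 5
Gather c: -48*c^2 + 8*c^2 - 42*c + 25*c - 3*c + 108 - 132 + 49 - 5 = -40*c^2 - 20*c + 20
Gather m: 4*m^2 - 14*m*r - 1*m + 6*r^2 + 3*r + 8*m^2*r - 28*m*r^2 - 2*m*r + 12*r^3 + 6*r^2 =m^2*(8*r + 4) + m*(-28*r^2 - 16*r - 1) + 12*r^3 + 12*r^2 + 3*r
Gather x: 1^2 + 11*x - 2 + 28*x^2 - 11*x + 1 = 28*x^2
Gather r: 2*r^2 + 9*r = 2*r^2 + 9*r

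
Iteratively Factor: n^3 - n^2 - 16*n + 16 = (n - 4)*(n^2 + 3*n - 4) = (n - 4)*(n - 1)*(n + 4)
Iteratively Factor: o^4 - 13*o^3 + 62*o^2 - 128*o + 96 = (o - 4)*(o^3 - 9*o^2 + 26*o - 24) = (o - 4)*(o - 3)*(o^2 - 6*o + 8) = (o - 4)^2*(o - 3)*(o - 2)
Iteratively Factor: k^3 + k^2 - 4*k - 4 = (k + 2)*(k^2 - k - 2) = (k - 2)*(k + 2)*(k + 1)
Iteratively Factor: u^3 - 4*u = (u)*(u^2 - 4) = u*(u - 2)*(u + 2)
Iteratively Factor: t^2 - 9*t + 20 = (t - 4)*(t - 5)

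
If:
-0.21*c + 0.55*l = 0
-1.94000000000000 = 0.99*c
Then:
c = -1.96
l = -0.75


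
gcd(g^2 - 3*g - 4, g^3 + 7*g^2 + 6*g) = g + 1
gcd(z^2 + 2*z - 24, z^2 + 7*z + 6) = z + 6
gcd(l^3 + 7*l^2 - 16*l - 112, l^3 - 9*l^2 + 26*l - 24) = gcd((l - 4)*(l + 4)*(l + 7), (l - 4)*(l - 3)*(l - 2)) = l - 4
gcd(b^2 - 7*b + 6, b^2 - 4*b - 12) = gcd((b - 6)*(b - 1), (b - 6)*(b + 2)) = b - 6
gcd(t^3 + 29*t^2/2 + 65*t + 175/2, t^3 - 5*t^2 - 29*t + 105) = t + 5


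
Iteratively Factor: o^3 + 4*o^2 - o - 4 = (o - 1)*(o^2 + 5*o + 4) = (o - 1)*(o + 4)*(o + 1)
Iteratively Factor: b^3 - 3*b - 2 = (b - 2)*(b^2 + 2*b + 1) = (b - 2)*(b + 1)*(b + 1)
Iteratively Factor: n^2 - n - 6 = (n - 3)*(n + 2)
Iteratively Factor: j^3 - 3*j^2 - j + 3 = (j - 1)*(j^2 - 2*j - 3) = (j - 1)*(j + 1)*(j - 3)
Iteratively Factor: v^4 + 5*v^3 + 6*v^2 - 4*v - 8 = (v + 2)*(v^3 + 3*v^2 - 4) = (v - 1)*(v + 2)*(v^2 + 4*v + 4) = (v - 1)*(v + 2)^2*(v + 2)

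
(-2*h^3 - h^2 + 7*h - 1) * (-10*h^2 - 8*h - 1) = 20*h^5 + 26*h^4 - 60*h^3 - 45*h^2 + h + 1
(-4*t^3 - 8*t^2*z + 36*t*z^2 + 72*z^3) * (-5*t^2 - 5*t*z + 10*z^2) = 20*t^5 + 60*t^4*z - 180*t^3*z^2 - 620*t^2*z^3 + 720*z^5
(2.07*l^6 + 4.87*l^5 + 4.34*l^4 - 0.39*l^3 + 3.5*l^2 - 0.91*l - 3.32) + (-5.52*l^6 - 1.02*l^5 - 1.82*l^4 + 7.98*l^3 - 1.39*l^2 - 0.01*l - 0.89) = -3.45*l^6 + 3.85*l^5 + 2.52*l^4 + 7.59*l^3 + 2.11*l^2 - 0.92*l - 4.21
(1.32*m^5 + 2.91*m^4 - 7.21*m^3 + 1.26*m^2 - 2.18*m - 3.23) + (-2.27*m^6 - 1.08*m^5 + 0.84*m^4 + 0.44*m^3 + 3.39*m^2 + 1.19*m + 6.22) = -2.27*m^6 + 0.24*m^5 + 3.75*m^4 - 6.77*m^3 + 4.65*m^2 - 0.99*m + 2.99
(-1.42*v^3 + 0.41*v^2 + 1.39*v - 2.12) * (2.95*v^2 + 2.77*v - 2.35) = -4.189*v^5 - 2.7239*v^4 + 8.5732*v^3 - 3.3672*v^2 - 9.1389*v + 4.982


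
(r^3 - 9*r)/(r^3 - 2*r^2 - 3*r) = (r + 3)/(r + 1)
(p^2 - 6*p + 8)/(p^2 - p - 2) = (p - 4)/(p + 1)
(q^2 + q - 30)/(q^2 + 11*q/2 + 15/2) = 2*(q^2 + q - 30)/(2*q^2 + 11*q + 15)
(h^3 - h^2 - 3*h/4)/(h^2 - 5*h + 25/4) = h*(4*h^2 - 4*h - 3)/(4*h^2 - 20*h + 25)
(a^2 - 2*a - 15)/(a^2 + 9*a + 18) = (a - 5)/(a + 6)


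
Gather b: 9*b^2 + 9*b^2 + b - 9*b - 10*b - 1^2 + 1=18*b^2 - 18*b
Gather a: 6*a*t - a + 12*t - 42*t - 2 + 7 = a*(6*t - 1) - 30*t + 5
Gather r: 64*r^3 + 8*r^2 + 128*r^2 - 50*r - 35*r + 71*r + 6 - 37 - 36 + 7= 64*r^3 + 136*r^2 - 14*r - 60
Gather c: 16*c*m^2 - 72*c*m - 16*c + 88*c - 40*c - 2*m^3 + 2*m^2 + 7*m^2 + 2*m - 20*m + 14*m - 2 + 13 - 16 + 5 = c*(16*m^2 - 72*m + 32) - 2*m^3 + 9*m^2 - 4*m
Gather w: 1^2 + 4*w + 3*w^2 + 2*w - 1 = 3*w^2 + 6*w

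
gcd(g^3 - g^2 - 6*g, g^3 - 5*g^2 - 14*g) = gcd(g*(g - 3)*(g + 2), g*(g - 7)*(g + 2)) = g^2 + 2*g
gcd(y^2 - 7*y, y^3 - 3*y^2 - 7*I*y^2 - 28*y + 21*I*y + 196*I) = y - 7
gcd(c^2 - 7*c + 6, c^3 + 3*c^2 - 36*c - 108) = c - 6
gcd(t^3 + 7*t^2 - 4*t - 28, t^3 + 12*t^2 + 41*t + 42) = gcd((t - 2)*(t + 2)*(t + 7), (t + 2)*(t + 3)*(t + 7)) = t^2 + 9*t + 14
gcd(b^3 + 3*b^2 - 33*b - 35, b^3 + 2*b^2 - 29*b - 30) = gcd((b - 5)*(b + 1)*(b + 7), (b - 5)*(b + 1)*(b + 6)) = b^2 - 4*b - 5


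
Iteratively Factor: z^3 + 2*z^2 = (z)*(z^2 + 2*z) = z*(z + 2)*(z)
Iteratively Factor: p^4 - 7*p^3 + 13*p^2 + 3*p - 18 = (p + 1)*(p^3 - 8*p^2 + 21*p - 18) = (p - 2)*(p + 1)*(p^2 - 6*p + 9) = (p - 3)*(p - 2)*(p + 1)*(p - 3)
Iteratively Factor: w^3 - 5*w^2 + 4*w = (w - 1)*(w^2 - 4*w) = w*(w - 1)*(w - 4)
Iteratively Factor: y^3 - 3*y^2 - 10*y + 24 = (y + 3)*(y^2 - 6*y + 8) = (y - 4)*(y + 3)*(y - 2)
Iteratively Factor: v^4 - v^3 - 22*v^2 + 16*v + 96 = (v + 4)*(v^3 - 5*v^2 - 2*v + 24) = (v - 4)*(v + 4)*(v^2 - v - 6) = (v - 4)*(v - 3)*(v + 4)*(v + 2)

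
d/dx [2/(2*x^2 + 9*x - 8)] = 2*(-4*x - 9)/(2*x^2 + 9*x - 8)^2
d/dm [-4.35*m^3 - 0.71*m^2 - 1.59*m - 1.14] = -13.05*m^2 - 1.42*m - 1.59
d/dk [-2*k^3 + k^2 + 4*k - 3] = -6*k^2 + 2*k + 4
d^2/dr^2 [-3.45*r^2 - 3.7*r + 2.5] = -6.90000000000000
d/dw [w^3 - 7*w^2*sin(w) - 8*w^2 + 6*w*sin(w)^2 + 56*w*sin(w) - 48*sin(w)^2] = -7*w^2*cos(w) + 3*w^2 - 14*w*sin(w) + 6*w*sin(2*w) + 56*w*cos(w) - 16*w + 6*sin(w)^2 + 56*sin(w) - 48*sin(2*w)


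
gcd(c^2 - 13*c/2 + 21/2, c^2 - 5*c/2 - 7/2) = c - 7/2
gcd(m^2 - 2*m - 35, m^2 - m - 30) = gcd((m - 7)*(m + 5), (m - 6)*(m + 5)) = m + 5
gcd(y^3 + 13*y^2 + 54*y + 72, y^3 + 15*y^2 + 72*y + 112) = y + 4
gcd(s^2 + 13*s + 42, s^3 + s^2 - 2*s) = 1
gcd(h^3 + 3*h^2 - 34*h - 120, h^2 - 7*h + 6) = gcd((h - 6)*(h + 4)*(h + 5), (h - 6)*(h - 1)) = h - 6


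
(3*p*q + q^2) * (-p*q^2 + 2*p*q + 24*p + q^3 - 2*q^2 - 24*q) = -3*p^2*q^3 + 6*p^2*q^2 + 72*p^2*q + 2*p*q^4 - 4*p*q^3 - 48*p*q^2 + q^5 - 2*q^4 - 24*q^3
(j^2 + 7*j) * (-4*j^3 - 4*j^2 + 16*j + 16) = -4*j^5 - 32*j^4 - 12*j^3 + 128*j^2 + 112*j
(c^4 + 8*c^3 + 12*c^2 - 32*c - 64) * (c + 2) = c^5 + 10*c^4 + 28*c^3 - 8*c^2 - 128*c - 128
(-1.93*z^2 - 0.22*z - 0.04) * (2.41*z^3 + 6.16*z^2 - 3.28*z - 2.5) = -4.6513*z^5 - 12.419*z^4 + 4.8788*z^3 + 5.3002*z^2 + 0.6812*z + 0.1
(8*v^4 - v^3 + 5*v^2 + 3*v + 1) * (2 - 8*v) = -64*v^5 + 24*v^4 - 42*v^3 - 14*v^2 - 2*v + 2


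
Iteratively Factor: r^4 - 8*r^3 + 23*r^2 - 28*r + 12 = (r - 2)*(r^3 - 6*r^2 + 11*r - 6) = (r - 2)^2*(r^2 - 4*r + 3) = (r - 3)*(r - 2)^2*(r - 1)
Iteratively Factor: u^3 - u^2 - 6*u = (u - 3)*(u^2 + 2*u) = u*(u - 3)*(u + 2)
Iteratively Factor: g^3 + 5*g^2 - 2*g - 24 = (g + 4)*(g^2 + g - 6) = (g + 3)*(g + 4)*(g - 2)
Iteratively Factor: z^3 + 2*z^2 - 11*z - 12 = (z - 3)*(z^2 + 5*z + 4) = (z - 3)*(z + 4)*(z + 1)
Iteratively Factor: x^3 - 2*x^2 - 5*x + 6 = (x + 2)*(x^2 - 4*x + 3) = (x - 1)*(x + 2)*(x - 3)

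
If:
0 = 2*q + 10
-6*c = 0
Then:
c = 0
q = -5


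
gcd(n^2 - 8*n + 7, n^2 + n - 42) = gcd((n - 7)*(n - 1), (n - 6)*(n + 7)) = 1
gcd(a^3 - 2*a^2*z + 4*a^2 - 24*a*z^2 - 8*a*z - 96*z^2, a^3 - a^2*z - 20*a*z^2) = a + 4*z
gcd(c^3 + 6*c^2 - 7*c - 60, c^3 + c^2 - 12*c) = c^2 + c - 12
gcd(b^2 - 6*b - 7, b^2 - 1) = b + 1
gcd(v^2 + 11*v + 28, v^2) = 1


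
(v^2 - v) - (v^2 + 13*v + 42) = -14*v - 42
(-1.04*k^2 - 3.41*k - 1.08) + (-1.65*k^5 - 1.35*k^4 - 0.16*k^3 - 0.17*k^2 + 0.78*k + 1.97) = -1.65*k^5 - 1.35*k^4 - 0.16*k^3 - 1.21*k^2 - 2.63*k + 0.89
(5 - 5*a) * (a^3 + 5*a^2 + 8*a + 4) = -5*a^4 - 20*a^3 - 15*a^2 + 20*a + 20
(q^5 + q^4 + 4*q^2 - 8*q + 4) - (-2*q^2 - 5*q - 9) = q^5 + q^4 + 6*q^2 - 3*q + 13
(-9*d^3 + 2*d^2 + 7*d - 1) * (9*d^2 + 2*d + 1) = -81*d^5 + 58*d^3 + 7*d^2 + 5*d - 1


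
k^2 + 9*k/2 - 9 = (k - 3/2)*(k + 6)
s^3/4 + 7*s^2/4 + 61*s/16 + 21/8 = (s/4 + 1/2)*(s + 3/2)*(s + 7/2)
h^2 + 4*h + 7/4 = (h + 1/2)*(h + 7/2)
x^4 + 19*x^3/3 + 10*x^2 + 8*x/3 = x*(x + 1/3)*(x + 2)*(x + 4)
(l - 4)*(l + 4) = l^2 - 16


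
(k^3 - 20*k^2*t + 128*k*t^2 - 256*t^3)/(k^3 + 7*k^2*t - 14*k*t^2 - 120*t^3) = (k^2 - 16*k*t + 64*t^2)/(k^2 + 11*k*t + 30*t^2)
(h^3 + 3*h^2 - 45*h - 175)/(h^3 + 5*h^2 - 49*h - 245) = (h + 5)/(h + 7)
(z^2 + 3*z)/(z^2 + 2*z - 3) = z/(z - 1)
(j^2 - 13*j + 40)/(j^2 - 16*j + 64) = (j - 5)/(j - 8)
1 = 1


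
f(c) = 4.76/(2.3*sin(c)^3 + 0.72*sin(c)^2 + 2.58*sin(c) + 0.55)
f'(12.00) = -15.79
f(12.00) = -4.85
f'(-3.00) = 315.50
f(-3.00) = 24.56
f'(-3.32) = 13.14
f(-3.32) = 4.56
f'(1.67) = 0.14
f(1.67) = 0.78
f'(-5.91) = -6.18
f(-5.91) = 2.80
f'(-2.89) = 1766.58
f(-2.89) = -57.25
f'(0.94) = -1.24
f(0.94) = 1.10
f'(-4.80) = -0.12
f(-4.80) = 0.78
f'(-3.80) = 2.66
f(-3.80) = 1.63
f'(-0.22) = -1720100.27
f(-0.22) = -1798.31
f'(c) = 4.76*(-6.9*sin(c)^2*cos(c) - 1.44*sin(c)*cos(c) - 2.58*cos(c))/(2.3*sin(c)^3 + 0.72*sin(c)^2 + 2.58*sin(c) + 0.55)^2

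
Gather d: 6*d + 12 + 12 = 6*d + 24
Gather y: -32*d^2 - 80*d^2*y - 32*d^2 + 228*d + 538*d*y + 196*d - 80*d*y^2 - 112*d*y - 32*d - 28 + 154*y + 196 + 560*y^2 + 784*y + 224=-64*d^2 + 392*d + y^2*(560 - 80*d) + y*(-80*d^2 + 426*d + 938) + 392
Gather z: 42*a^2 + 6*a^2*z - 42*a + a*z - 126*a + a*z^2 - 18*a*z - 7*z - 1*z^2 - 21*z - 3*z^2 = 42*a^2 - 168*a + z^2*(a - 4) + z*(6*a^2 - 17*a - 28)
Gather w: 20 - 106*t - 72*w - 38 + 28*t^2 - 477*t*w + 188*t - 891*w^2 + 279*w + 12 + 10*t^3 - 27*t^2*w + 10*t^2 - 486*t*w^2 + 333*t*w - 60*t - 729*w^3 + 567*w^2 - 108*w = 10*t^3 + 38*t^2 + 22*t - 729*w^3 + w^2*(-486*t - 324) + w*(-27*t^2 - 144*t + 99) - 6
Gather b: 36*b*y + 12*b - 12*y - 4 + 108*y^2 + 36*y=b*(36*y + 12) + 108*y^2 + 24*y - 4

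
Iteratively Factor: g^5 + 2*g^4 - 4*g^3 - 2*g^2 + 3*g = (g - 1)*(g^4 + 3*g^3 - g^2 - 3*g) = (g - 1)*(g + 1)*(g^3 + 2*g^2 - 3*g) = (g - 1)*(g + 1)*(g + 3)*(g^2 - g) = (g - 1)^2*(g + 1)*(g + 3)*(g)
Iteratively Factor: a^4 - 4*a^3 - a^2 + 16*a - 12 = (a - 1)*(a^3 - 3*a^2 - 4*a + 12) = (a - 1)*(a + 2)*(a^2 - 5*a + 6) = (a - 3)*(a - 1)*(a + 2)*(a - 2)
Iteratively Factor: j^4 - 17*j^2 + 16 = (j - 1)*(j^3 + j^2 - 16*j - 16) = (j - 1)*(j + 4)*(j^2 - 3*j - 4) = (j - 4)*(j - 1)*(j + 4)*(j + 1)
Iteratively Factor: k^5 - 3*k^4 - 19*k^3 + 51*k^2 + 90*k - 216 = (k - 2)*(k^4 - k^3 - 21*k^2 + 9*k + 108) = (k - 2)*(k + 3)*(k^3 - 4*k^2 - 9*k + 36) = (k - 2)*(k + 3)^2*(k^2 - 7*k + 12) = (k - 4)*(k - 2)*(k + 3)^2*(k - 3)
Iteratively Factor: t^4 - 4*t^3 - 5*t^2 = (t - 5)*(t^3 + t^2) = t*(t - 5)*(t^2 + t) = t*(t - 5)*(t + 1)*(t)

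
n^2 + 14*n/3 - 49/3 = (n - 7/3)*(n + 7)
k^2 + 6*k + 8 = (k + 2)*(k + 4)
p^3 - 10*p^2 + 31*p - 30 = (p - 5)*(p - 3)*(p - 2)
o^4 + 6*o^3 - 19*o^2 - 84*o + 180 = (o - 3)*(o - 2)*(o + 5)*(o + 6)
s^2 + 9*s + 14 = (s + 2)*(s + 7)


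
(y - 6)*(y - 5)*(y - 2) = y^3 - 13*y^2 + 52*y - 60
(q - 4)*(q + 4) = q^2 - 16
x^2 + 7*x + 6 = (x + 1)*(x + 6)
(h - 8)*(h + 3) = h^2 - 5*h - 24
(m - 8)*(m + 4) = m^2 - 4*m - 32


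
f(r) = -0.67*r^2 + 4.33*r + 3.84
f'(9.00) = -7.73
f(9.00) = -11.46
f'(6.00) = -3.71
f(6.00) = 5.70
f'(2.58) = 0.87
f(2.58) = 10.55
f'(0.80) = 3.26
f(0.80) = 6.88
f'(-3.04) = 8.40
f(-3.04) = -15.52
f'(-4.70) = 10.63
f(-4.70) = -31.31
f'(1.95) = 1.72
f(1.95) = 9.74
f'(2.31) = 1.23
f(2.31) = 10.27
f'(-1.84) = 6.80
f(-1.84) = -6.40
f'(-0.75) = 5.34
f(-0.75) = 0.22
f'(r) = 4.33 - 1.34*r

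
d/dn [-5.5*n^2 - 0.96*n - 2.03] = -11.0*n - 0.96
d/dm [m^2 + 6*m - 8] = 2*m + 6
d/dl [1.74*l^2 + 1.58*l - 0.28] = 3.48*l + 1.58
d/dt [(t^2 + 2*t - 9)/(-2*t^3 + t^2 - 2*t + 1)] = 2*(t^4 + 4*t^3 - 29*t^2 + 10*t - 8)/(4*t^6 - 4*t^5 + 9*t^4 - 8*t^3 + 6*t^2 - 4*t + 1)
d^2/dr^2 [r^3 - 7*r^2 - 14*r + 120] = 6*r - 14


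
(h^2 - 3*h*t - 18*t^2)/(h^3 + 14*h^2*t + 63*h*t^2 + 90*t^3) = (h - 6*t)/(h^2 + 11*h*t + 30*t^2)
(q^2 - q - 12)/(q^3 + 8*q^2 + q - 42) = (q - 4)/(q^2 + 5*q - 14)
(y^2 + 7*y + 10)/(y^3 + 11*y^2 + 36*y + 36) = (y + 5)/(y^2 + 9*y + 18)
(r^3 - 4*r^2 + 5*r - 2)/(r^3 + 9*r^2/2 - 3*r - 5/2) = 2*(r^2 - 3*r + 2)/(2*r^2 + 11*r + 5)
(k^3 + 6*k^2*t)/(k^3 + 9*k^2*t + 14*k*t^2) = k*(k + 6*t)/(k^2 + 9*k*t + 14*t^2)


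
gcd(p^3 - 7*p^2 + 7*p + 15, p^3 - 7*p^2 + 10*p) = p - 5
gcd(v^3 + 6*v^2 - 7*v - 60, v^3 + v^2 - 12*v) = v^2 + v - 12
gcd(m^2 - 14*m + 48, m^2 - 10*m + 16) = m - 8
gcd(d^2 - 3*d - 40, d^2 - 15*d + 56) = d - 8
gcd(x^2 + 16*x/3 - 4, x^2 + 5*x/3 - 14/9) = x - 2/3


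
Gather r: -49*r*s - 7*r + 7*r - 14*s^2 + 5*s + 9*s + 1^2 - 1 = -49*r*s - 14*s^2 + 14*s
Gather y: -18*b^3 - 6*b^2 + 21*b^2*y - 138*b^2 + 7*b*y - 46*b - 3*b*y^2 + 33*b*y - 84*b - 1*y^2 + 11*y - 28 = -18*b^3 - 144*b^2 - 130*b + y^2*(-3*b - 1) + y*(21*b^2 + 40*b + 11) - 28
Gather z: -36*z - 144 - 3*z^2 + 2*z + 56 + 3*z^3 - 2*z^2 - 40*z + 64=3*z^3 - 5*z^2 - 74*z - 24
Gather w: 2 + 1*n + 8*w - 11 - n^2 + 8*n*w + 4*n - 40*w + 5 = -n^2 + 5*n + w*(8*n - 32) - 4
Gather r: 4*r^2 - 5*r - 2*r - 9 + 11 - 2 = 4*r^2 - 7*r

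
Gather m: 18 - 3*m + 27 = 45 - 3*m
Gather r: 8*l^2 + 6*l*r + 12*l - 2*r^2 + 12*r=8*l^2 + 12*l - 2*r^2 + r*(6*l + 12)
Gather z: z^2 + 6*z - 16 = z^2 + 6*z - 16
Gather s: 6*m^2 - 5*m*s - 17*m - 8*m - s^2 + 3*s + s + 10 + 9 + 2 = 6*m^2 - 25*m - s^2 + s*(4 - 5*m) + 21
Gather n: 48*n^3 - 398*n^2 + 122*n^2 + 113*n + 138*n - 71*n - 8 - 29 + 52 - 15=48*n^3 - 276*n^2 + 180*n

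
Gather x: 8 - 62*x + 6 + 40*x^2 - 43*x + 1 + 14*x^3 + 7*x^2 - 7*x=14*x^3 + 47*x^2 - 112*x + 15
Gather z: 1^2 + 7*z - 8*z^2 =-8*z^2 + 7*z + 1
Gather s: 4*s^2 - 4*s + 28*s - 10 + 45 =4*s^2 + 24*s + 35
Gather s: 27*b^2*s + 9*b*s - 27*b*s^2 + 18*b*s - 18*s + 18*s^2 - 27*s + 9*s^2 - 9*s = s^2*(27 - 27*b) + s*(27*b^2 + 27*b - 54)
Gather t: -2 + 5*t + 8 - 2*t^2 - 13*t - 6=-2*t^2 - 8*t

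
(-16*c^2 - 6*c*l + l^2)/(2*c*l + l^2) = (-8*c + l)/l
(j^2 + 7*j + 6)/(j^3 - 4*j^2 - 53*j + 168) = (j^2 + 7*j + 6)/(j^3 - 4*j^2 - 53*j + 168)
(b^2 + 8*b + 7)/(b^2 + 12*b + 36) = (b^2 + 8*b + 7)/(b^2 + 12*b + 36)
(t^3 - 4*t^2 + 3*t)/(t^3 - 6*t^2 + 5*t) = (t - 3)/(t - 5)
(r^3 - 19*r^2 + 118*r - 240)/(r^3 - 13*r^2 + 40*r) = (r - 6)/r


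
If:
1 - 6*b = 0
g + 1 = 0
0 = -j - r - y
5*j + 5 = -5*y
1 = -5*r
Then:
No Solution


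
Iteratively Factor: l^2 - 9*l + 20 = (l - 4)*(l - 5)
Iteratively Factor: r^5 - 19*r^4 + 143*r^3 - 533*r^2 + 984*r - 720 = (r - 4)*(r^4 - 15*r^3 + 83*r^2 - 201*r + 180) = (r - 4)^2*(r^3 - 11*r^2 + 39*r - 45) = (r - 4)^2*(r - 3)*(r^2 - 8*r + 15) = (r - 4)^2*(r - 3)^2*(r - 5)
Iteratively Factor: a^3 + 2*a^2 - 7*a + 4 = (a - 1)*(a^2 + 3*a - 4) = (a - 1)^2*(a + 4)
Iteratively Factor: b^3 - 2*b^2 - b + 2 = (b - 2)*(b^2 - 1) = (b - 2)*(b - 1)*(b + 1)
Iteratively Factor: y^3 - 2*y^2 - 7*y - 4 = (y + 1)*(y^2 - 3*y - 4) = (y + 1)^2*(y - 4)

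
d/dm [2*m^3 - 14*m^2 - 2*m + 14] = 6*m^2 - 28*m - 2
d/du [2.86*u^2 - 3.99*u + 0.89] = 5.72*u - 3.99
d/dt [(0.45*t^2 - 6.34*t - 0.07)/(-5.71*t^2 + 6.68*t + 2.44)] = (-33.1954*t^2 + 1.3966*t - 15.002)/(32.6041*t^4 - 76.2856*t^3 + 16.7576*t^2 + 32.5984*t + 5.9536)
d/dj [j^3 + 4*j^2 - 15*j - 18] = 3*j^2 + 8*j - 15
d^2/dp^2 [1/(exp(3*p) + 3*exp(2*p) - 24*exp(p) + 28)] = (9*exp(3*p) + 69*exp(2*p) + 228*exp(p) + 168)*exp(p)/(exp(7*p) + 13*exp(6*p) + 3*exp(5*p) - 361*exp(4*p) + 128*exp(3*p) + 3864*exp(2*p) - 8624*exp(p) + 5488)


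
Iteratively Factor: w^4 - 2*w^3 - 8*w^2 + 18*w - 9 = (w - 3)*(w^3 + w^2 - 5*w + 3) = (w - 3)*(w + 3)*(w^2 - 2*w + 1) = (w - 3)*(w - 1)*(w + 3)*(w - 1)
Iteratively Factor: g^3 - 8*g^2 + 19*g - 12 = (g - 3)*(g^2 - 5*g + 4) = (g - 3)*(g - 1)*(g - 4)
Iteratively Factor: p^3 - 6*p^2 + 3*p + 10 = (p - 5)*(p^2 - p - 2) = (p - 5)*(p + 1)*(p - 2)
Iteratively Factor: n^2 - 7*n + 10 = (n - 5)*(n - 2)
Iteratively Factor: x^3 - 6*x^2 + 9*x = (x - 3)*(x^2 - 3*x) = x*(x - 3)*(x - 3)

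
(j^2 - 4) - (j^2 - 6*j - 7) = 6*j + 3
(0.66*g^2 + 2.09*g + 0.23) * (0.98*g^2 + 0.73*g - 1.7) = 0.6468*g^4 + 2.53*g^3 + 0.6291*g^2 - 3.3851*g - 0.391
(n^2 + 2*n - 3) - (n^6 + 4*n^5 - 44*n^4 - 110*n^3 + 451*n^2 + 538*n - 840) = -n^6 - 4*n^5 + 44*n^4 + 110*n^3 - 450*n^2 - 536*n + 837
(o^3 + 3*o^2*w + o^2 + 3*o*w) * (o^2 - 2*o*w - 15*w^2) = o^5 + o^4*w + o^4 - 21*o^3*w^2 + o^3*w - 45*o^2*w^3 - 21*o^2*w^2 - 45*o*w^3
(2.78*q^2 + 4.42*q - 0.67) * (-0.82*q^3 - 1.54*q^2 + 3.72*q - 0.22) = -2.2796*q^5 - 7.9056*q^4 + 4.0842*q^3 + 16.8626*q^2 - 3.4648*q + 0.1474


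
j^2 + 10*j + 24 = (j + 4)*(j + 6)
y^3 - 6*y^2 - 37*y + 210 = (y - 7)*(y - 5)*(y + 6)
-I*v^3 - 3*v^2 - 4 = (v - 2*I)^2*(-I*v + 1)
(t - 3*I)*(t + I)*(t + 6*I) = t^3 + 4*I*t^2 + 15*t + 18*I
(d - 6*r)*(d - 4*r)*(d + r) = d^3 - 9*d^2*r + 14*d*r^2 + 24*r^3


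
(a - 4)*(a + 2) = a^2 - 2*a - 8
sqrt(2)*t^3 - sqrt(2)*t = t*(t - 1)*(sqrt(2)*t + sqrt(2))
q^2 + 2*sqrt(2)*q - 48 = (q - 4*sqrt(2))*(q + 6*sqrt(2))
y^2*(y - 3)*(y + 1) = y^4 - 2*y^3 - 3*y^2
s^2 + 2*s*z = s*(s + 2*z)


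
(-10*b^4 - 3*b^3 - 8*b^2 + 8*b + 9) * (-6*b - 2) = 60*b^5 + 38*b^4 + 54*b^3 - 32*b^2 - 70*b - 18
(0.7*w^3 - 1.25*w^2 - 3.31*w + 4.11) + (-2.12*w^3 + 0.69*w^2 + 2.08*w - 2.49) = -1.42*w^3 - 0.56*w^2 - 1.23*w + 1.62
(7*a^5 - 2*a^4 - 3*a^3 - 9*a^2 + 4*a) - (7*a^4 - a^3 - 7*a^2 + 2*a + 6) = 7*a^5 - 9*a^4 - 2*a^3 - 2*a^2 + 2*a - 6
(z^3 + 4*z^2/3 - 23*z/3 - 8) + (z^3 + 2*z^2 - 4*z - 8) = 2*z^3 + 10*z^2/3 - 35*z/3 - 16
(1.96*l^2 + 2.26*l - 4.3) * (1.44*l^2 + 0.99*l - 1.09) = 2.8224*l^4 + 5.1948*l^3 - 6.091*l^2 - 6.7204*l + 4.687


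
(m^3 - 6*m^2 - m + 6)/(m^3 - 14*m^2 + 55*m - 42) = (m + 1)/(m - 7)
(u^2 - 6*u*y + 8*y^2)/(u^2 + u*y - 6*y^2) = (u - 4*y)/(u + 3*y)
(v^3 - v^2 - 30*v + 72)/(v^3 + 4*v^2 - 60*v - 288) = (v^2 - 7*v + 12)/(v^2 - 2*v - 48)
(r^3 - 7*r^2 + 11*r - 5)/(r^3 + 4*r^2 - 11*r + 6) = (r - 5)/(r + 6)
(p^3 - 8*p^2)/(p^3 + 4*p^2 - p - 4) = p^2*(p - 8)/(p^3 + 4*p^2 - p - 4)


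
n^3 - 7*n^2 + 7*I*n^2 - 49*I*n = n*(n - 7)*(n + 7*I)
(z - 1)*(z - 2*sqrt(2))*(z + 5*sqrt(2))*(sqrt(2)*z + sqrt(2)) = sqrt(2)*z^4 + 6*z^3 - 21*sqrt(2)*z^2 - 6*z + 20*sqrt(2)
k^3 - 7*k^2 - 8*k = k*(k - 8)*(k + 1)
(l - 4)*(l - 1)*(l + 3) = l^3 - 2*l^2 - 11*l + 12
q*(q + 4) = q^2 + 4*q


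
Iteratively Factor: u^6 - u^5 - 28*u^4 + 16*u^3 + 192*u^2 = (u - 4)*(u^5 + 3*u^4 - 16*u^3 - 48*u^2) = (u - 4)*(u + 3)*(u^4 - 16*u^2) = (u - 4)^2*(u + 3)*(u^3 + 4*u^2) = u*(u - 4)^2*(u + 3)*(u^2 + 4*u) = u^2*(u - 4)^2*(u + 3)*(u + 4)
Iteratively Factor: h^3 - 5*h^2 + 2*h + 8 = (h - 4)*(h^2 - h - 2) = (h - 4)*(h - 2)*(h + 1)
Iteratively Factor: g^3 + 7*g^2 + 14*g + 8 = (g + 1)*(g^2 + 6*g + 8) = (g + 1)*(g + 2)*(g + 4)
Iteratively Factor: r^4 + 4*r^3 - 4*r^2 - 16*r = (r)*(r^3 + 4*r^2 - 4*r - 16) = r*(r + 2)*(r^2 + 2*r - 8) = r*(r + 2)*(r + 4)*(r - 2)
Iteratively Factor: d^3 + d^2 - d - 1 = (d + 1)*(d^2 - 1) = (d - 1)*(d + 1)*(d + 1)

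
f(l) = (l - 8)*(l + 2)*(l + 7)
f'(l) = (l - 8)*(l + 2) + (l - 8)*(l + 7) + (l + 2)*(l + 7)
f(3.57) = -260.82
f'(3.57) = -12.63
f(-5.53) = 70.21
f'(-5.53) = 22.68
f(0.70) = -151.77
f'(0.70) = -55.13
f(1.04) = -170.11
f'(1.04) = -52.68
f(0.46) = -138.37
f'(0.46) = -56.45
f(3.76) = -262.79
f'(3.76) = -8.07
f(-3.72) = 66.12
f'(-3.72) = -23.92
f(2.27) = -226.81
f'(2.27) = -38.00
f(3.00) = -250.00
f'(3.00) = -25.00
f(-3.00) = 44.00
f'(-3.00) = -37.00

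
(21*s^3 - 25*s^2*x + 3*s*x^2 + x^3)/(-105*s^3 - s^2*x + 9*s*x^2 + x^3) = (-s + x)/(5*s + x)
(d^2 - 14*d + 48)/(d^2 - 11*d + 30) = (d - 8)/(d - 5)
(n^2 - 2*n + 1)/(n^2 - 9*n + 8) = (n - 1)/(n - 8)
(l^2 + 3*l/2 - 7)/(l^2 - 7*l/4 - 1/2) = 2*(2*l + 7)/(4*l + 1)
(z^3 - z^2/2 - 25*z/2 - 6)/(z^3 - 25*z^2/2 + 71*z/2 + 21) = (z^2 - z - 12)/(z^2 - 13*z + 42)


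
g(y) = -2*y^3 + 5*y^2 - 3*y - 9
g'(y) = -6*y^2 + 10*y - 3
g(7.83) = -686.04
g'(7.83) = -292.55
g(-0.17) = -8.34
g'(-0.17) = -4.87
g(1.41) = -8.90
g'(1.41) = -0.83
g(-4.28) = 252.24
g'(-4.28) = -155.71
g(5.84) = -254.35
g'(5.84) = -149.23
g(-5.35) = 456.42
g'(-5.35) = -228.24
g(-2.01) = 33.47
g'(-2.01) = -47.34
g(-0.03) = -8.91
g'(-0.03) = -3.31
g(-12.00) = 4203.00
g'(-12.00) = -987.00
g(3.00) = -27.00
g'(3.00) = -27.00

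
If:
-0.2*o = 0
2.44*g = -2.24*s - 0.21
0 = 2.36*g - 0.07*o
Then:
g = 0.00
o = 0.00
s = -0.09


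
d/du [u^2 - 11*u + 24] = 2*u - 11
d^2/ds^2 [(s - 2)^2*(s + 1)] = 6*s - 6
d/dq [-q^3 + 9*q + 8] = 9 - 3*q^2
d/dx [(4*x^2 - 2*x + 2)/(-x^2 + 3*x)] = 2*(5*x^2 + 2*x - 3)/(x^2*(x^2 - 6*x + 9))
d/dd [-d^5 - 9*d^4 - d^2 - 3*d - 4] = -5*d^4 - 36*d^3 - 2*d - 3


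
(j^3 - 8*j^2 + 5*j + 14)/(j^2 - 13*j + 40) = (j^3 - 8*j^2 + 5*j + 14)/(j^2 - 13*j + 40)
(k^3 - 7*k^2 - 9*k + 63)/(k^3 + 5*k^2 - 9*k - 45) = (k - 7)/(k + 5)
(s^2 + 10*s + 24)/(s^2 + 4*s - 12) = (s + 4)/(s - 2)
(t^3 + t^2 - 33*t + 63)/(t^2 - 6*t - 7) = (-t^3 - t^2 + 33*t - 63)/(-t^2 + 6*t + 7)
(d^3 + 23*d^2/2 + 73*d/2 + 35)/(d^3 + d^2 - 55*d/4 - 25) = 2*(d^2 + 9*d + 14)/(2*d^2 - 3*d - 20)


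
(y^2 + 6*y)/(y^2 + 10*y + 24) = y/(y + 4)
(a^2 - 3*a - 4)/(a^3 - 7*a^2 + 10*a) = (a^2 - 3*a - 4)/(a*(a^2 - 7*a + 10))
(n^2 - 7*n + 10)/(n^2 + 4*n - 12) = (n - 5)/(n + 6)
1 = 1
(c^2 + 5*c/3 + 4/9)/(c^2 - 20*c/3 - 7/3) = (c + 4/3)/(c - 7)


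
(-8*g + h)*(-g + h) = 8*g^2 - 9*g*h + h^2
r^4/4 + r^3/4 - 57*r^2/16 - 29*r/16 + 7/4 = (r/4 + 1)*(r - 7/2)*(r - 1/2)*(r + 1)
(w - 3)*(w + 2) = w^2 - w - 6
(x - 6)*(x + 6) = x^2 - 36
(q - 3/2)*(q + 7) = q^2 + 11*q/2 - 21/2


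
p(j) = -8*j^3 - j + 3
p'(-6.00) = -865.00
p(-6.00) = 1737.00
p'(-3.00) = -217.00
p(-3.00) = 222.00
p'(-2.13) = -109.89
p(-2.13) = 82.44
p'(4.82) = -558.58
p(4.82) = -897.66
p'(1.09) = -29.51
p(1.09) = -8.45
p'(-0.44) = -5.65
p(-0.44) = 4.12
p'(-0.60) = -9.64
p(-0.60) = 5.33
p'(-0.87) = -19.17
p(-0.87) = 9.14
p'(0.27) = -2.75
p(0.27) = 2.57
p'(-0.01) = -1.00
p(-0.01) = 3.01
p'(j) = -24*j^2 - 1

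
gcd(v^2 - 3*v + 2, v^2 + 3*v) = 1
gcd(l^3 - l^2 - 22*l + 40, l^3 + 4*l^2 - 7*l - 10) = l^2 + 3*l - 10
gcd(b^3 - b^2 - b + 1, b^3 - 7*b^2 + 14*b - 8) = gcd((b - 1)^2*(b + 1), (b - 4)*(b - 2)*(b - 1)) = b - 1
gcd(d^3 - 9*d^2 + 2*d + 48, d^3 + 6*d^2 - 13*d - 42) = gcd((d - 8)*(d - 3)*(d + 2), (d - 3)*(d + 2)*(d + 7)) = d^2 - d - 6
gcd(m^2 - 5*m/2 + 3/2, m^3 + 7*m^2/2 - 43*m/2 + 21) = m - 3/2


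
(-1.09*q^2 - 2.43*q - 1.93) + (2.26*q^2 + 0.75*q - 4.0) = 1.17*q^2 - 1.68*q - 5.93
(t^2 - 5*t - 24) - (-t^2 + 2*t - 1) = 2*t^2 - 7*t - 23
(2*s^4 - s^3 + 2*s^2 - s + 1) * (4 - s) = -2*s^5 + 9*s^4 - 6*s^3 + 9*s^2 - 5*s + 4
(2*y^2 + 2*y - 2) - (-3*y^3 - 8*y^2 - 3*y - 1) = 3*y^3 + 10*y^2 + 5*y - 1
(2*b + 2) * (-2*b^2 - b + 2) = -4*b^3 - 6*b^2 + 2*b + 4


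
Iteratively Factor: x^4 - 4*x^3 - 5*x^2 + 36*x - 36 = (x - 2)*(x^3 - 2*x^2 - 9*x + 18) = (x - 2)*(x + 3)*(x^2 - 5*x + 6) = (x - 2)^2*(x + 3)*(x - 3)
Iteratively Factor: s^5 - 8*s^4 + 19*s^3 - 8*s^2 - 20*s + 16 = (s - 2)*(s^4 - 6*s^3 + 7*s^2 + 6*s - 8) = (s - 2)^2*(s^3 - 4*s^2 - s + 4) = (s - 2)^2*(s + 1)*(s^2 - 5*s + 4) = (s - 4)*(s - 2)^2*(s + 1)*(s - 1)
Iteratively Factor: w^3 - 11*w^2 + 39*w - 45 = (w - 3)*(w^2 - 8*w + 15) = (w - 3)^2*(w - 5)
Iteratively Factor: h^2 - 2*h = (h)*(h - 2)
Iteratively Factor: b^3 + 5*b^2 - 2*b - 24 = (b - 2)*(b^2 + 7*b + 12) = (b - 2)*(b + 3)*(b + 4)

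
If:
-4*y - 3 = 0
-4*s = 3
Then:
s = -3/4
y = -3/4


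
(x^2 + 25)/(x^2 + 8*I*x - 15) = (x - 5*I)/(x + 3*I)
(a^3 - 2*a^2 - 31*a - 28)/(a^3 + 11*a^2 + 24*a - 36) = (a^3 - 2*a^2 - 31*a - 28)/(a^3 + 11*a^2 + 24*a - 36)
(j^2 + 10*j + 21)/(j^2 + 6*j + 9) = (j + 7)/(j + 3)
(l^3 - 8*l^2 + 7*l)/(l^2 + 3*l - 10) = l*(l^2 - 8*l + 7)/(l^2 + 3*l - 10)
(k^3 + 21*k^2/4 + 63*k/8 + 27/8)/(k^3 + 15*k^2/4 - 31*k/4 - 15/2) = (2*k^2 + 9*k + 9)/(2*(k^2 + 3*k - 10))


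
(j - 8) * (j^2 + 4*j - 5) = j^3 - 4*j^2 - 37*j + 40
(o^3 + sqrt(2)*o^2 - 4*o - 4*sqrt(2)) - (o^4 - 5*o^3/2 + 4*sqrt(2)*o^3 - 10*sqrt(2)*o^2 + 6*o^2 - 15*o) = -o^4 - 4*sqrt(2)*o^3 + 7*o^3/2 - 6*o^2 + 11*sqrt(2)*o^2 + 11*o - 4*sqrt(2)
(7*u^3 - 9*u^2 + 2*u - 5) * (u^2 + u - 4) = 7*u^5 - 2*u^4 - 35*u^3 + 33*u^2 - 13*u + 20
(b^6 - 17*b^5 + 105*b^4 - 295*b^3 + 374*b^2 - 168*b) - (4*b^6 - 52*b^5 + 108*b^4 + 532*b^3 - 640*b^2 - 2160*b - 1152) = -3*b^6 + 35*b^5 - 3*b^4 - 827*b^3 + 1014*b^2 + 1992*b + 1152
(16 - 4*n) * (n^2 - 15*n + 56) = -4*n^3 + 76*n^2 - 464*n + 896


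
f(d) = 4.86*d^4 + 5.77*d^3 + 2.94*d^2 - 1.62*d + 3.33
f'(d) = 19.44*d^3 + 17.31*d^2 + 5.88*d - 1.62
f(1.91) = 115.85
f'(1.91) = 208.21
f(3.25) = 769.40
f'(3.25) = 867.67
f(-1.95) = 45.16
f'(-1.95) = -91.41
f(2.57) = 328.54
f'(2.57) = 457.81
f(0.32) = 3.35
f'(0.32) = 2.67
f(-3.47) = 507.89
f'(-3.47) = -625.84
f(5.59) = 5839.55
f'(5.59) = 3967.87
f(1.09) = 19.39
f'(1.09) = 50.53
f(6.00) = 7644.33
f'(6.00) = 4855.86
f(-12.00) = 91252.53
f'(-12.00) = -31171.86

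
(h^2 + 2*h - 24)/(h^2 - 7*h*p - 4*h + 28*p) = (-h - 6)/(-h + 7*p)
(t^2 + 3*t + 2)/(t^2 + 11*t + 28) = (t^2 + 3*t + 2)/(t^2 + 11*t + 28)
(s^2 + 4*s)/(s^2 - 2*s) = (s + 4)/(s - 2)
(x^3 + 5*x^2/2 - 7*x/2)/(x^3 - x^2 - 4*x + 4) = x*(2*x + 7)/(2*(x^2 - 4))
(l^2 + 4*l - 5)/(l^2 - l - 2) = (-l^2 - 4*l + 5)/(-l^2 + l + 2)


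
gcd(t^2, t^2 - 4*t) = t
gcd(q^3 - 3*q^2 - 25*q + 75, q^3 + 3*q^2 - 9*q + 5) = q + 5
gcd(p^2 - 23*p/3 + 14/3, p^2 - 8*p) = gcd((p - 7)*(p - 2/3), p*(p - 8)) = 1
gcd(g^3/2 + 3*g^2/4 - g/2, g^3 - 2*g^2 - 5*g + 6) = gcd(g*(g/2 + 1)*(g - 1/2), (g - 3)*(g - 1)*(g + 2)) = g + 2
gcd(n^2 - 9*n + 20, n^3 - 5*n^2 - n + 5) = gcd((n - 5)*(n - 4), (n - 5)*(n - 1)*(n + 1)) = n - 5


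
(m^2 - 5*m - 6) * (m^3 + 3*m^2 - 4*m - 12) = m^5 - 2*m^4 - 25*m^3 - 10*m^2 + 84*m + 72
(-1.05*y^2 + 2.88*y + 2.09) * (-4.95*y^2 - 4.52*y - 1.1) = 5.1975*y^4 - 9.51*y^3 - 22.2081*y^2 - 12.6148*y - 2.299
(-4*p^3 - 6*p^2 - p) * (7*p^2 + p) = -28*p^5 - 46*p^4 - 13*p^3 - p^2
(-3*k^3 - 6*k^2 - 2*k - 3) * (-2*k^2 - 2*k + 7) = 6*k^5 + 18*k^4 - 5*k^3 - 32*k^2 - 8*k - 21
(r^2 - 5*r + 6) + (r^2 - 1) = 2*r^2 - 5*r + 5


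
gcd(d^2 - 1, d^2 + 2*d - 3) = d - 1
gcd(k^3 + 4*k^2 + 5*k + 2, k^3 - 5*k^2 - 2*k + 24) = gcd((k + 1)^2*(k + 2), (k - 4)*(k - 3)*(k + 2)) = k + 2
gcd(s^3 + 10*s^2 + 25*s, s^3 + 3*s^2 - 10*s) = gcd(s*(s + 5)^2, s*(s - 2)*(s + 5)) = s^2 + 5*s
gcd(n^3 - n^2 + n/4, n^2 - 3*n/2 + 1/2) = n - 1/2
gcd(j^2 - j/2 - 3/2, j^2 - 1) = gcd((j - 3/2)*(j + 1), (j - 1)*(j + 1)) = j + 1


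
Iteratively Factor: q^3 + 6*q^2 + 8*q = (q + 4)*(q^2 + 2*q) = (q + 2)*(q + 4)*(q)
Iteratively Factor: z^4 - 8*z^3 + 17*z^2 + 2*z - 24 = (z - 2)*(z^3 - 6*z^2 + 5*z + 12) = (z - 3)*(z - 2)*(z^2 - 3*z - 4) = (z - 3)*(z - 2)*(z + 1)*(z - 4)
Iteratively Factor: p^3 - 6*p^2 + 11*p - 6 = (p - 3)*(p^2 - 3*p + 2) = (p - 3)*(p - 1)*(p - 2)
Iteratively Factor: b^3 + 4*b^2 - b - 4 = (b + 4)*(b^2 - 1) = (b + 1)*(b + 4)*(b - 1)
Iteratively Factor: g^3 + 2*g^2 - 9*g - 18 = (g - 3)*(g^2 + 5*g + 6) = (g - 3)*(g + 2)*(g + 3)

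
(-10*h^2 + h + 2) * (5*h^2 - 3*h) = -50*h^4 + 35*h^3 + 7*h^2 - 6*h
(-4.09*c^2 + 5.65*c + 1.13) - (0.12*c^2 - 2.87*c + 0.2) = -4.21*c^2 + 8.52*c + 0.93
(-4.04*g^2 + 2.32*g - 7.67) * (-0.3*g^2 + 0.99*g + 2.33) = 1.212*g^4 - 4.6956*g^3 - 4.8154*g^2 - 2.1877*g - 17.8711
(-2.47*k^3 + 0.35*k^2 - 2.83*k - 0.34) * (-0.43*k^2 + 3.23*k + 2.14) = 1.0621*k^5 - 8.1286*k^4 - 2.9384*k^3 - 8.2457*k^2 - 7.1544*k - 0.7276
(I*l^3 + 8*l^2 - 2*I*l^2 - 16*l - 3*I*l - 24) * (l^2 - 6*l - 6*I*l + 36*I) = I*l^5 + 14*l^4 - 8*I*l^4 - 112*l^3 - 39*I*l^3 + 126*l^2 + 402*I*l^2 + 252*l - 432*I*l - 864*I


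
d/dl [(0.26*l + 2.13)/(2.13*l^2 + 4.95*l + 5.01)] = (0.5538*l^2 + 1.287*l - (0.26*l + 2.13)*(4.26*l + 4.95) + 1.3026)/(2.13*l^2 + 4.95*l + 5.01)^2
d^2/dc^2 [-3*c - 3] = 0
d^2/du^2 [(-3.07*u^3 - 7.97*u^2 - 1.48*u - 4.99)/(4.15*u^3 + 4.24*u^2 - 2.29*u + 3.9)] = (-1.13686837721616e-13*u^7 - 166.487209999999*u^6 - 327.99027*u^5 - 1045.73775*u^4 + 234.274845999999*u^3 + 988.991586*u^2 + 641.955804*u - 156.189998)/(71.473375*u^9 + 219.0702*u^8 + 105.502545*u^7 + 35.959234*u^6 + 353.529333*u^5 + 54.660972*u^4 - 49.849129*u^3 + 254.82717*u^2 - 104.4927*u + 59.319)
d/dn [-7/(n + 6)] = 7/(n + 6)^2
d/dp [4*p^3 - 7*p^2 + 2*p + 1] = 12*p^2 - 14*p + 2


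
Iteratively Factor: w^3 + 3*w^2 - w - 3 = (w - 1)*(w^2 + 4*w + 3) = (w - 1)*(w + 3)*(w + 1)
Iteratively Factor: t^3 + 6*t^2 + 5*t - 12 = (t - 1)*(t^2 + 7*t + 12) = (t - 1)*(t + 4)*(t + 3)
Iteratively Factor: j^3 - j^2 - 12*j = (j)*(j^2 - j - 12) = j*(j + 3)*(j - 4)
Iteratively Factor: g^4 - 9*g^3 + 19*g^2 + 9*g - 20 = (g - 1)*(g^3 - 8*g^2 + 11*g + 20) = (g - 1)*(g + 1)*(g^2 - 9*g + 20) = (g - 4)*(g - 1)*(g + 1)*(g - 5)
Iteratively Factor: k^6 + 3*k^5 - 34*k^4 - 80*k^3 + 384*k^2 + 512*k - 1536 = (k - 3)*(k^5 + 6*k^4 - 16*k^3 - 128*k^2 + 512) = (k - 3)*(k + 4)*(k^4 + 2*k^3 - 24*k^2 - 32*k + 128) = (k - 3)*(k - 2)*(k + 4)*(k^3 + 4*k^2 - 16*k - 64) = (k - 3)*(k - 2)*(k + 4)^2*(k^2 - 16) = (k - 3)*(k - 2)*(k + 4)^3*(k - 4)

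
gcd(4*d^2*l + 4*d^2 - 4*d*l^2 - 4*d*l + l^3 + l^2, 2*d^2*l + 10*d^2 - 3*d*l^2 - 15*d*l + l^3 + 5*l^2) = 2*d - l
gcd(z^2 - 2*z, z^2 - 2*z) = z^2 - 2*z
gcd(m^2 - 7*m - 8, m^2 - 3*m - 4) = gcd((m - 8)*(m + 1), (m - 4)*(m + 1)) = m + 1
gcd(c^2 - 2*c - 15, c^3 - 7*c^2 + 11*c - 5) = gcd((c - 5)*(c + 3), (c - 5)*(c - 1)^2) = c - 5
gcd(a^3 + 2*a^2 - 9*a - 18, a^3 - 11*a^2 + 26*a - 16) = 1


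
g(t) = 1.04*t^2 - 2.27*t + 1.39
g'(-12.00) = -27.23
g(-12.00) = 178.39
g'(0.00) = -2.27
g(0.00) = 1.39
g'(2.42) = 2.76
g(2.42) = 1.99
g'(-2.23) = -6.91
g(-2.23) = 11.62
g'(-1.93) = -6.28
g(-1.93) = 9.64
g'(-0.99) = -4.33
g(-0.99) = 4.66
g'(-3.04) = -8.59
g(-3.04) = 17.90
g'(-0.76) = -3.85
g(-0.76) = 3.72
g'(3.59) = 5.20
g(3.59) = 6.64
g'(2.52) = 2.97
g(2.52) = 2.27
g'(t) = 2.08*t - 2.27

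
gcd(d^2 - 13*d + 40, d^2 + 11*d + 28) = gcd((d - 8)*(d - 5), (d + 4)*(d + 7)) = 1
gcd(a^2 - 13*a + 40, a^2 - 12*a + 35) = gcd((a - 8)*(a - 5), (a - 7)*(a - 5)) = a - 5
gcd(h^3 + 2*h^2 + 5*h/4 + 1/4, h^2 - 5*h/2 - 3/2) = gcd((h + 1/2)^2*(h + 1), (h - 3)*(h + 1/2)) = h + 1/2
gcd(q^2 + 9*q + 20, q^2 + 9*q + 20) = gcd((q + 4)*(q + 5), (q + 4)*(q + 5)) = q^2 + 9*q + 20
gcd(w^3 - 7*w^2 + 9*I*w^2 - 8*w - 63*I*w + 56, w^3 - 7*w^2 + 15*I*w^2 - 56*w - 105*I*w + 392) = w^2 + w*(-7 + 8*I) - 56*I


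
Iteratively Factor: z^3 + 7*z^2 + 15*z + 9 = (z + 3)*(z^2 + 4*z + 3) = (z + 3)^2*(z + 1)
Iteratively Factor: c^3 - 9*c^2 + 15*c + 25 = (c + 1)*(c^2 - 10*c + 25) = (c - 5)*(c + 1)*(c - 5)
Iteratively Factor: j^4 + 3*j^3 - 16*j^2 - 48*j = (j + 3)*(j^3 - 16*j) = (j - 4)*(j + 3)*(j^2 + 4*j) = j*(j - 4)*(j + 3)*(j + 4)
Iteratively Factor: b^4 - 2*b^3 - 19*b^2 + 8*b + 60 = (b + 3)*(b^3 - 5*b^2 - 4*b + 20) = (b - 5)*(b + 3)*(b^2 - 4) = (b - 5)*(b - 2)*(b + 3)*(b + 2)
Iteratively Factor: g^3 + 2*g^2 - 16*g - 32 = (g + 4)*(g^2 - 2*g - 8) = (g - 4)*(g + 4)*(g + 2)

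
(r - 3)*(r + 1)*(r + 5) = r^3 + 3*r^2 - 13*r - 15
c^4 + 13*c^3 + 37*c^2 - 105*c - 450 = (c - 3)*(c + 5)^2*(c + 6)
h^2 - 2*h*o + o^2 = (-h + o)^2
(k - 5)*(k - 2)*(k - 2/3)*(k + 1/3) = k^4 - 22*k^3/3 + 109*k^2/9 - 16*k/9 - 20/9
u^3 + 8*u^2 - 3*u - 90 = (u - 3)*(u + 5)*(u + 6)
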